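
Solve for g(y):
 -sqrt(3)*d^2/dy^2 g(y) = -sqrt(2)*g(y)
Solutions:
 g(y) = C1*exp(-2^(1/4)*3^(3/4)*y/3) + C2*exp(2^(1/4)*3^(3/4)*y/3)


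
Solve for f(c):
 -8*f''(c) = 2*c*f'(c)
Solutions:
 f(c) = C1 + C2*erf(sqrt(2)*c/4)


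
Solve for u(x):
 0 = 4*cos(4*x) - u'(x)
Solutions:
 u(x) = C1 + sin(4*x)


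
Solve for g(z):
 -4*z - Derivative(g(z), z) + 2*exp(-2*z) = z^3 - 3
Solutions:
 g(z) = C1 - z^4/4 - 2*z^2 + 3*z - exp(-2*z)


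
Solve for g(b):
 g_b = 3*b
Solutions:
 g(b) = C1 + 3*b^2/2


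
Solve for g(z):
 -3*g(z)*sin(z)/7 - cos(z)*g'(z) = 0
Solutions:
 g(z) = C1*cos(z)^(3/7)


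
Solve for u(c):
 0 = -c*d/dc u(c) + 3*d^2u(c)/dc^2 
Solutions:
 u(c) = C1 + C2*erfi(sqrt(6)*c/6)


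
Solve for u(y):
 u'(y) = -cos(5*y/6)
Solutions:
 u(y) = C1 - 6*sin(5*y/6)/5


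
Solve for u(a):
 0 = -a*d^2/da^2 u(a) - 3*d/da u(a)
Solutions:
 u(a) = C1 + C2/a^2


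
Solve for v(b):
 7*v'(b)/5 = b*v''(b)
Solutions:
 v(b) = C1 + C2*b^(12/5)


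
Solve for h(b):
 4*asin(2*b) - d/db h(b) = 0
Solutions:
 h(b) = C1 + 4*b*asin(2*b) + 2*sqrt(1 - 4*b^2)


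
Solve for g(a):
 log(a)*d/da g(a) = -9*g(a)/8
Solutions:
 g(a) = C1*exp(-9*li(a)/8)


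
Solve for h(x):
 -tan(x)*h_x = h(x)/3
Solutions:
 h(x) = C1/sin(x)^(1/3)


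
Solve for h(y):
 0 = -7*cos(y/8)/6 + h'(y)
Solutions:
 h(y) = C1 + 28*sin(y/8)/3


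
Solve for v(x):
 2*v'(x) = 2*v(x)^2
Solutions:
 v(x) = -1/(C1 + x)


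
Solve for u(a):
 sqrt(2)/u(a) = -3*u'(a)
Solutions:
 u(a) = -sqrt(C1 - 6*sqrt(2)*a)/3
 u(a) = sqrt(C1 - 6*sqrt(2)*a)/3


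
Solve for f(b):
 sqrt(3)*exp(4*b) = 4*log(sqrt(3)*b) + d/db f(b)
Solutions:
 f(b) = C1 - 4*b*log(b) + 2*b*(2 - log(3)) + sqrt(3)*exp(4*b)/4


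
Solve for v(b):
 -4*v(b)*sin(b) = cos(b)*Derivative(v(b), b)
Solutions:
 v(b) = C1*cos(b)^4


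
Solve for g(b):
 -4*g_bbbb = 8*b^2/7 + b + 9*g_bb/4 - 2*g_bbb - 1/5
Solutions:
 g(b) = C1 + C2*b - 8*b^4/189 - 382*b^3/1701 + 8894*b^2/25515 + (C3*sin(sqrt(2)*b/2) + C4*cos(sqrt(2)*b/2))*exp(b/4)


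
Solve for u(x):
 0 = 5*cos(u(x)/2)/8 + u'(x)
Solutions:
 5*x/8 - log(sin(u(x)/2) - 1) + log(sin(u(x)/2) + 1) = C1


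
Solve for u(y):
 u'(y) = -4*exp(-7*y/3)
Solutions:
 u(y) = C1 + 12*exp(-7*y/3)/7


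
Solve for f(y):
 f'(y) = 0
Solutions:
 f(y) = C1


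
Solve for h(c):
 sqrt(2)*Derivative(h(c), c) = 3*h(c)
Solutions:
 h(c) = C1*exp(3*sqrt(2)*c/2)


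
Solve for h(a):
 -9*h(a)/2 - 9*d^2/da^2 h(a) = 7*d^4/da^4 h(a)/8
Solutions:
 h(a) = C1*sin(sqrt(42)*a*sqrt(6 - sqrt(29))/7) + C2*sin(sqrt(42)*a*sqrt(sqrt(29) + 6)/7) + C3*cos(sqrt(42)*a*sqrt(6 - sqrt(29))/7) + C4*cos(sqrt(42)*a*sqrt(sqrt(29) + 6)/7)


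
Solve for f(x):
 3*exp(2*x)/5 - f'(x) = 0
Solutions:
 f(x) = C1 + 3*exp(2*x)/10


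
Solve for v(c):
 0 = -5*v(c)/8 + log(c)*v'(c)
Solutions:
 v(c) = C1*exp(5*li(c)/8)


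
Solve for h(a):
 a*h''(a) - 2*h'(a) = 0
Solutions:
 h(a) = C1 + C2*a^3


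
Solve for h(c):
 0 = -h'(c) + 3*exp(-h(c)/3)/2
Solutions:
 h(c) = 3*log(C1 + c/2)


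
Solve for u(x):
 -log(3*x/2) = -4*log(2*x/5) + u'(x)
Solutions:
 u(x) = C1 + 3*x*log(x) + x*log(32/1875) - 3*x


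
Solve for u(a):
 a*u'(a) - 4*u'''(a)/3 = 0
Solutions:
 u(a) = C1 + Integral(C2*airyai(6^(1/3)*a/2) + C3*airybi(6^(1/3)*a/2), a)


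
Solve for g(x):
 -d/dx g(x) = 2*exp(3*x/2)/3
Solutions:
 g(x) = C1 - 4*exp(3*x/2)/9


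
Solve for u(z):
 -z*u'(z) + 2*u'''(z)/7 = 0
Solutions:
 u(z) = C1 + Integral(C2*airyai(2^(2/3)*7^(1/3)*z/2) + C3*airybi(2^(2/3)*7^(1/3)*z/2), z)


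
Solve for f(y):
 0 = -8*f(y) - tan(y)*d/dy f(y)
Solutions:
 f(y) = C1/sin(y)^8


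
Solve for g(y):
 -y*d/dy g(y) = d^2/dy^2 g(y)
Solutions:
 g(y) = C1 + C2*erf(sqrt(2)*y/2)


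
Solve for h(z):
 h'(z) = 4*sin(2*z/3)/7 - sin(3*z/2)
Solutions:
 h(z) = C1 - 6*cos(2*z/3)/7 + 2*cos(3*z/2)/3


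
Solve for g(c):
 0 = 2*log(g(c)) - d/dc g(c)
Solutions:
 li(g(c)) = C1 + 2*c


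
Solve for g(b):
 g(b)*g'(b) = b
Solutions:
 g(b) = -sqrt(C1 + b^2)
 g(b) = sqrt(C1 + b^2)


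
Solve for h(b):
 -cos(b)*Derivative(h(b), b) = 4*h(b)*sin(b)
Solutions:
 h(b) = C1*cos(b)^4


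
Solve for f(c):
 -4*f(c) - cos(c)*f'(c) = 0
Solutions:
 f(c) = C1*(sin(c)^2 - 2*sin(c) + 1)/(sin(c)^2 + 2*sin(c) + 1)


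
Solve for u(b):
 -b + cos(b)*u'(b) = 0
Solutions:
 u(b) = C1 + Integral(b/cos(b), b)


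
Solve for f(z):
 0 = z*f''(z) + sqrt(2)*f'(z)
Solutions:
 f(z) = C1 + C2*z^(1 - sqrt(2))


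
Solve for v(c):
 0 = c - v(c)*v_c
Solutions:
 v(c) = -sqrt(C1 + c^2)
 v(c) = sqrt(C1 + c^2)


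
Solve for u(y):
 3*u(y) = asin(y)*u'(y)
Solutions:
 u(y) = C1*exp(3*Integral(1/asin(y), y))


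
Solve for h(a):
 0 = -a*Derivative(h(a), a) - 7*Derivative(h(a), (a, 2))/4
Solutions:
 h(a) = C1 + C2*erf(sqrt(14)*a/7)


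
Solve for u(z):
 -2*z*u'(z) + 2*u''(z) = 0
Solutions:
 u(z) = C1 + C2*erfi(sqrt(2)*z/2)


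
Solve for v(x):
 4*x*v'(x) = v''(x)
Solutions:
 v(x) = C1 + C2*erfi(sqrt(2)*x)


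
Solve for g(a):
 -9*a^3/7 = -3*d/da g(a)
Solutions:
 g(a) = C1 + 3*a^4/28


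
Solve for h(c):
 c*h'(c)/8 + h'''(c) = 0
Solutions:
 h(c) = C1 + Integral(C2*airyai(-c/2) + C3*airybi(-c/2), c)


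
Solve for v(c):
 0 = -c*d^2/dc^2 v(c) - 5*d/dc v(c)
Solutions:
 v(c) = C1 + C2/c^4


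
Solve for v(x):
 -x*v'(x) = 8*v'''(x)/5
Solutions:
 v(x) = C1 + Integral(C2*airyai(-5^(1/3)*x/2) + C3*airybi(-5^(1/3)*x/2), x)


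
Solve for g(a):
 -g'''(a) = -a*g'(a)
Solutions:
 g(a) = C1 + Integral(C2*airyai(a) + C3*airybi(a), a)


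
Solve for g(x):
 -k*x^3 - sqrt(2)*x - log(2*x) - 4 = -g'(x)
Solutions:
 g(x) = C1 + k*x^4/4 + sqrt(2)*x^2/2 + x*log(x) + x*log(2) + 3*x


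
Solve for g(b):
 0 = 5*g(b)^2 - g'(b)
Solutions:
 g(b) = -1/(C1 + 5*b)


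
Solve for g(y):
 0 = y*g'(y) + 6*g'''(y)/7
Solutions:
 g(y) = C1 + Integral(C2*airyai(-6^(2/3)*7^(1/3)*y/6) + C3*airybi(-6^(2/3)*7^(1/3)*y/6), y)


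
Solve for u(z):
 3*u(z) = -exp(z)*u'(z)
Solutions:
 u(z) = C1*exp(3*exp(-z))


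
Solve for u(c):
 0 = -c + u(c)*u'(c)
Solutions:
 u(c) = -sqrt(C1 + c^2)
 u(c) = sqrt(C1 + c^2)


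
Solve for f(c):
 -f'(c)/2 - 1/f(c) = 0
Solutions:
 f(c) = -sqrt(C1 - 4*c)
 f(c) = sqrt(C1 - 4*c)


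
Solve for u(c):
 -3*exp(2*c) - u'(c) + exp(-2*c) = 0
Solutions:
 u(c) = C1 - 3*exp(2*c)/2 - exp(-2*c)/2


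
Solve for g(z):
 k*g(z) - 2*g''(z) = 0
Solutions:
 g(z) = C1*exp(-sqrt(2)*sqrt(k)*z/2) + C2*exp(sqrt(2)*sqrt(k)*z/2)


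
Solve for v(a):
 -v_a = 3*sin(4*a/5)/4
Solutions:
 v(a) = C1 + 15*cos(4*a/5)/16


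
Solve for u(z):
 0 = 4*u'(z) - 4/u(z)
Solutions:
 u(z) = -sqrt(C1 + 2*z)
 u(z) = sqrt(C1 + 2*z)


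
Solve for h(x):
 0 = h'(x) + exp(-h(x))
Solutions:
 h(x) = log(C1 - x)


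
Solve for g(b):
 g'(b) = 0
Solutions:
 g(b) = C1


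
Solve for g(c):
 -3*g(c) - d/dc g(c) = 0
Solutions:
 g(c) = C1*exp(-3*c)


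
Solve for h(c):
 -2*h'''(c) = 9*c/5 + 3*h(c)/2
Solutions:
 h(c) = C3*exp(-6^(1/3)*c/2) - 6*c/5 + (C1*sin(2^(1/3)*3^(5/6)*c/4) + C2*cos(2^(1/3)*3^(5/6)*c/4))*exp(6^(1/3)*c/4)


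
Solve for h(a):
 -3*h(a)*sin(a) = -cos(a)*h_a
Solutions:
 h(a) = C1/cos(a)^3


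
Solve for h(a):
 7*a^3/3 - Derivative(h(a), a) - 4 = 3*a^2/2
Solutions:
 h(a) = C1 + 7*a^4/12 - a^3/2 - 4*a


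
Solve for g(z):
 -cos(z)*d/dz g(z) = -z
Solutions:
 g(z) = C1 + Integral(z/cos(z), z)


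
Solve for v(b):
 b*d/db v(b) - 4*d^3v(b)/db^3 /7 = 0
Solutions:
 v(b) = C1 + Integral(C2*airyai(14^(1/3)*b/2) + C3*airybi(14^(1/3)*b/2), b)


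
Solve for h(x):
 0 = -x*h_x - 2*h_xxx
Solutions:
 h(x) = C1 + Integral(C2*airyai(-2^(2/3)*x/2) + C3*airybi(-2^(2/3)*x/2), x)


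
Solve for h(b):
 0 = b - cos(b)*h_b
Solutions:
 h(b) = C1 + Integral(b/cos(b), b)


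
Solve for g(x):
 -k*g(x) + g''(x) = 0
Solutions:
 g(x) = C1*exp(-sqrt(k)*x) + C2*exp(sqrt(k)*x)


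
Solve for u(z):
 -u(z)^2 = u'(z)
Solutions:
 u(z) = 1/(C1 + z)


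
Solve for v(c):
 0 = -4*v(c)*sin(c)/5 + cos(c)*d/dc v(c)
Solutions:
 v(c) = C1/cos(c)^(4/5)


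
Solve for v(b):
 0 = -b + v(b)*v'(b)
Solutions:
 v(b) = -sqrt(C1 + b^2)
 v(b) = sqrt(C1 + b^2)


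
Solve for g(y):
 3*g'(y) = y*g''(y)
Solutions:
 g(y) = C1 + C2*y^4


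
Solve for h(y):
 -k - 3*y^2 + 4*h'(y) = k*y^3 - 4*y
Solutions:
 h(y) = C1 + k*y^4/16 + k*y/4 + y^3/4 - y^2/2


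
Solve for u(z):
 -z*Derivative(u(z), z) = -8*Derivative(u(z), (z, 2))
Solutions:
 u(z) = C1 + C2*erfi(z/4)


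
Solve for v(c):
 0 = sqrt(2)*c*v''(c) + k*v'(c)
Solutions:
 v(c) = C1 + c^(-sqrt(2)*re(k)/2 + 1)*(C2*sin(sqrt(2)*log(c)*Abs(im(k))/2) + C3*cos(sqrt(2)*log(c)*im(k)/2))


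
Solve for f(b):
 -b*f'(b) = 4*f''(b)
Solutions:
 f(b) = C1 + C2*erf(sqrt(2)*b/4)


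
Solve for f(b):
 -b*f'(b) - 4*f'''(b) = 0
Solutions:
 f(b) = C1 + Integral(C2*airyai(-2^(1/3)*b/2) + C3*airybi(-2^(1/3)*b/2), b)


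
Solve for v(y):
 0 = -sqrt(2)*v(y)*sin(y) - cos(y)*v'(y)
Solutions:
 v(y) = C1*cos(y)^(sqrt(2))


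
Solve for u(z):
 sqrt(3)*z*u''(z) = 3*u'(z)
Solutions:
 u(z) = C1 + C2*z^(1 + sqrt(3))


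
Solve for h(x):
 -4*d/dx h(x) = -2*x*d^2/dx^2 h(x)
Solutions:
 h(x) = C1 + C2*x^3


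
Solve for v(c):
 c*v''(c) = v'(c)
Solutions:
 v(c) = C1 + C2*c^2


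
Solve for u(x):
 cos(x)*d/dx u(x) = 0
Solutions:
 u(x) = C1


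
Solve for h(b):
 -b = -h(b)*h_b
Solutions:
 h(b) = -sqrt(C1 + b^2)
 h(b) = sqrt(C1 + b^2)


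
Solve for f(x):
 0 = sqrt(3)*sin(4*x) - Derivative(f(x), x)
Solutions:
 f(x) = C1 - sqrt(3)*cos(4*x)/4


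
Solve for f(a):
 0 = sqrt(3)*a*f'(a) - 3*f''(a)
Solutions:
 f(a) = C1 + C2*erfi(sqrt(2)*3^(3/4)*a/6)


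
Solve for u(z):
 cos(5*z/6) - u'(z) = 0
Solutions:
 u(z) = C1 + 6*sin(5*z/6)/5


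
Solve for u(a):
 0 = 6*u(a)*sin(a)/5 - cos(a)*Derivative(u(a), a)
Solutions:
 u(a) = C1/cos(a)^(6/5)


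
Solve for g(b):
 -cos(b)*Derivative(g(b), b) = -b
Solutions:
 g(b) = C1 + Integral(b/cos(b), b)


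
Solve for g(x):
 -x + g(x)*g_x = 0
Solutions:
 g(x) = -sqrt(C1 + x^2)
 g(x) = sqrt(C1 + x^2)


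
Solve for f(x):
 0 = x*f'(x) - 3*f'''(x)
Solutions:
 f(x) = C1 + Integral(C2*airyai(3^(2/3)*x/3) + C3*airybi(3^(2/3)*x/3), x)


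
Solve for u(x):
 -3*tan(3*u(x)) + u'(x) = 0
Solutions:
 u(x) = -asin(C1*exp(9*x))/3 + pi/3
 u(x) = asin(C1*exp(9*x))/3


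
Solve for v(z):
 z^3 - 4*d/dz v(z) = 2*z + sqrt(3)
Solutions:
 v(z) = C1 + z^4/16 - z^2/4 - sqrt(3)*z/4


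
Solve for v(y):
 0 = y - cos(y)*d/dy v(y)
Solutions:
 v(y) = C1 + Integral(y/cos(y), y)


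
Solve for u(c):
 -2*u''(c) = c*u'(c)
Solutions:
 u(c) = C1 + C2*erf(c/2)


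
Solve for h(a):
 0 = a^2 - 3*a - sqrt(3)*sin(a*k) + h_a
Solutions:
 h(a) = C1 - a^3/3 + 3*a^2/2 - sqrt(3)*cos(a*k)/k


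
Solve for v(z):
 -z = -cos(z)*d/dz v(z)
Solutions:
 v(z) = C1 + Integral(z/cos(z), z)


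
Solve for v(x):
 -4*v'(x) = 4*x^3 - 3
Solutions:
 v(x) = C1 - x^4/4 + 3*x/4


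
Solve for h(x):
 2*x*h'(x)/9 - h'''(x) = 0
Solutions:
 h(x) = C1 + Integral(C2*airyai(6^(1/3)*x/3) + C3*airybi(6^(1/3)*x/3), x)


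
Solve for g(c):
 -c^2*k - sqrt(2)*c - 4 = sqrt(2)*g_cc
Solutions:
 g(c) = C1 + C2*c - sqrt(2)*c^4*k/24 - c^3/6 - sqrt(2)*c^2


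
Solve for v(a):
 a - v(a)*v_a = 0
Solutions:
 v(a) = -sqrt(C1 + a^2)
 v(a) = sqrt(C1 + a^2)


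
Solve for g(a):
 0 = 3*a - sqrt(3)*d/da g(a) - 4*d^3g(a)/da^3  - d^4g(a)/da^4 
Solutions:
 g(a) = C1 + C2*exp(a*(-8 + 16/(27*sqrt(3)/2 + sqrt(-16384 + (27*sqrt(3) + 128)^2)/2 + 64)^(1/3) + (27*sqrt(3)/2 + sqrt(-16384 + (27*sqrt(3) + 128)^2)/2 + 64)^(1/3))/6)*sin(sqrt(3)*a*(-(27*sqrt(3)/2 + sqrt(-16384 + (27*sqrt(3) + 128)^2)/2 + 64)^(1/3) + 16/(27*sqrt(3)/2 + sqrt(-16384 + (27*sqrt(3) + 128)^2)/2 + 64)^(1/3))/6) + C3*exp(a*(-8 + 16/(27*sqrt(3)/2 + sqrt(-16384 + (27*sqrt(3) + 128)^2)/2 + 64)^(1/3) + (27*sqrt(3)/2 + sqrt(-16384 + (27*sqrt(3) + 128)^2)/2 + 64)^(1/3))/6)*cos(sqrt(3)*a*(-(27*sqrt(3)/2 + sqrt(-16384 + (27*sqrt(3) + 128)^2)/2 + 64)^(1/3) + 16/(27*sqrt(3)/2 + sqrt(-16384 + (27*sqrt(3) + 128)^2)/2 + 64)^(1/3))/6) + C4*exp(-a*(16/(27*sqrt(3)/2 + sqrt(-16384 + (27*sqrt(3) + 128)^2)/2 + 64)^(1/3) + 4 + (27*sqrt(3)/2 + sqrt(-16384 + (27*sqrt(3) + 128)^2)/2 + 64)^(1/3))/3) + sqrt(3)*a^2/2


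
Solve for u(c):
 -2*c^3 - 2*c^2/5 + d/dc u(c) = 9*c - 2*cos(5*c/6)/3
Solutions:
 u(c) = C1 + c^4/2 + 2*c^3/15 + 9*c^2/2 - 4*sin(5*c/6)/5


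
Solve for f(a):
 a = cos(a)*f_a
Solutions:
 f(a) = C1 + Integral(a/cos(a), a)


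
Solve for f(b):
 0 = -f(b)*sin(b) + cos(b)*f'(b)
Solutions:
 f(b) = C1/cos(b)


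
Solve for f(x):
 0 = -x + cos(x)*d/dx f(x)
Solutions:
 f(x) = C1 + Integral(x/cos(x), x)


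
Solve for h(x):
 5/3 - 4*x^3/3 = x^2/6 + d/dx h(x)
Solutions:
 h(x) = C1 - x^4/3 - x^3/18 + 5*x/3


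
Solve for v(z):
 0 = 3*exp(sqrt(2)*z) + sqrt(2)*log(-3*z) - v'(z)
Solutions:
 v(z) = C1 + sqrt(2)*z*log(-z) + sqrt(2)*z*(-1 + log(3)) + 3*sqrt(2)*exp(sqrt(2)*z)/2


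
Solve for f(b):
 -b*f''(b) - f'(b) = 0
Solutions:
 f(b) = C1 + C2*log(b)


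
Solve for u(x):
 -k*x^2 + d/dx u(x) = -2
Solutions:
 u(x) = C1 + k*x^3/3 - 2*x


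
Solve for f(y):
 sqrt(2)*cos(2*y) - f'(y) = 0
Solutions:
 f(y) = C1 + sqrt(2)*sin(2*y)/2


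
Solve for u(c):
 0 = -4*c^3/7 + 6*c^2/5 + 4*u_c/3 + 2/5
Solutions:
 u(c) = C1 + 3*c^4/28 - 3*c^3/10 - 3*c/10


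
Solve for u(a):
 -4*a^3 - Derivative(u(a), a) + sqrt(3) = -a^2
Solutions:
 u(a) = C1 - a^4 + a^3/3 + sqrt(3)*a


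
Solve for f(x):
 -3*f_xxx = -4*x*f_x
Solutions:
 f(x) = C1 + Integral(C2*airyai(6^(2/3)*x/3) + C3*airybi(6^(2/3)*x/3), x)


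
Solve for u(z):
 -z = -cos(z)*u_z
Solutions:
 u(z) = C1 + Integral(z/cos(z), z)


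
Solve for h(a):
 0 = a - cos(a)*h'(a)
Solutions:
 h(a) = C1 + Integral(a/cos(a), a)


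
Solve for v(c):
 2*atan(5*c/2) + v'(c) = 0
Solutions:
 v(c) = C1 - 2*c*atan(5*c/2) + 2*log(25*c^2 + 4)/5


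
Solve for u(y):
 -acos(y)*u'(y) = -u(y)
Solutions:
 u(y) = C1*exp(Integral(1/acos(y), y))


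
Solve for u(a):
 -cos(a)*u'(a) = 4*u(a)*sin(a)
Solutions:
 u(a) = C1*cos(a)^4


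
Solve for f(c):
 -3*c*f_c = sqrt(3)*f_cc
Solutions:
 f(c) = C1 + C2*erf(sqrt(2)*3^(1/4)*c/2)


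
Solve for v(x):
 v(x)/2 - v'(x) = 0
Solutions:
 v(x) = C1*exp(x/2)


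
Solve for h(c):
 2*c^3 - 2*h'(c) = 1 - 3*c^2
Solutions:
 h(c) = C1 + c^4/4 + c^3/2 - c/2


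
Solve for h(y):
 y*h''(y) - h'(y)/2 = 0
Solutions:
 h(y) = C1 + C2*y^(3/2)


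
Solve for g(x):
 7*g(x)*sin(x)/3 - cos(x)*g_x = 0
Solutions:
 g(x) = C1/cos(x)^(7/3)


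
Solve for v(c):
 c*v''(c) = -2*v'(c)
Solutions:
 v(c) = C1 + C2/c


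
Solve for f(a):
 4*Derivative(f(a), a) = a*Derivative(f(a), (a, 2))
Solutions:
 f(a) = C1 + C2*a^5


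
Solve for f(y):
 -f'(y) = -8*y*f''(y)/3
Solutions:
 f(y) = C1 + C2*y^(11/8)


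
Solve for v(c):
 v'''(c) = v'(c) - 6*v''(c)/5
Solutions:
 v(c) = C1 + C2*exp(c*(-3 + sqrt(34))/5) + C3*exp(-c*(3 + sqrt(34))/5)


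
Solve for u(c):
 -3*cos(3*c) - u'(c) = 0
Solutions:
 u(c) = C1 - sin(3*c)


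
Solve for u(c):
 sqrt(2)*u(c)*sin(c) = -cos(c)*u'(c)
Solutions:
 u(c) = C1*cos(c)^(sqrt(2))


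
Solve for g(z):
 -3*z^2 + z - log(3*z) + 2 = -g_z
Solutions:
 g(z) = C1 + z^3 - z^2/2 + z*log(z) - 3*z + z*log(3)


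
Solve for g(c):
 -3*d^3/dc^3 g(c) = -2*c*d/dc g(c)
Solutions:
 g(c) = C1 + Integral(C2*airyai(2^(1/3)*3^(2/3)*c/3) + C3*airybi(2^(1/3)*3^(2/3)*c/3), c)


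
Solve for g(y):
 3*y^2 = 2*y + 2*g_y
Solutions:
 g(y) = C1 + y^3/2 - y^2/2


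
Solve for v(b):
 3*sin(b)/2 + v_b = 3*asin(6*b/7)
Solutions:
 v(b) = C1 + 3*b*asin(6*b/7) + sqrt(49 - 36*b^2)/2 + 3*cos(b)/2


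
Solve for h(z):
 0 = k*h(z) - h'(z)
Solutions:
 h(z) = C1*exp(k*z)


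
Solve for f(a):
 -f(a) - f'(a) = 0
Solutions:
 f(a) = C1*exp(-a)


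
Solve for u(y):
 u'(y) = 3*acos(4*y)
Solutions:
 u(y) = C1 + 3*y*acos(4*y) - 3*sqrt(1 - 16*y^2)/4


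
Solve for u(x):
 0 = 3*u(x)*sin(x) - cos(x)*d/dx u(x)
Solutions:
 u(x) = C1/cos(x)^3


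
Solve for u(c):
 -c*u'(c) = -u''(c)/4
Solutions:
 u(c) = C1 + C2*erfi(sqrt(2)*c)


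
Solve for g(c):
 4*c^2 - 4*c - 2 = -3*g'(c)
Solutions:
 g(c) = C1 - 4*c^3/9 + 2*c^2/3 + 2*c/3


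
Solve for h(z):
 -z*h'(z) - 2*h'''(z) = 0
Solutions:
 h(z) = C1 + Integral(C2*airyai(-2^(2/3)*z/2) + C3*airybi(-2^(2/3)*z/2), z)


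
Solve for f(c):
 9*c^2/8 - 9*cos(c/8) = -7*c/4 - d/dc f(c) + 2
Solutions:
 f(c) = C1 - 3*c^3/8 - 7*c^2/8 + 2*c + 72*sin(c/8)


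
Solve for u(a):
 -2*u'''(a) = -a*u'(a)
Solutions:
 u(a) = C1 + Integral(C2*airyai(2^(2/3)*a/2) + C3*airybi(2^(2/3)*a/2), a)


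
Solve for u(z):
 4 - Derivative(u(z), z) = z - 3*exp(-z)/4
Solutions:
 u(z) = C1 - z^2/2 + 4*z - 3*exp(-z)/4


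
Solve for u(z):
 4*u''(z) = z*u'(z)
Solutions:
 u(z) = C1 + C2*erfi(sqrt(2)*z/4)


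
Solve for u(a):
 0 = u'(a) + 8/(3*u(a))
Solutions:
 u(a) = -sqrt(C1 - 48*a)/3
 u(a) = sqrt(C1 - 48*a)/3


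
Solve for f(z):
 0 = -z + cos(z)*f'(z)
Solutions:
 f(z) = C1 + Integral(z/cos(z), z)


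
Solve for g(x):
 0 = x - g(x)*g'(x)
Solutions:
 g(x) = -sqrt(C1 + x^2)
 g(x) = sqrt(C1 + x^2)


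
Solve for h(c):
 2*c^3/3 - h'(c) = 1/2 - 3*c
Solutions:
 h(c) = C1 + c^4/6 + 3*c^2/2 - c/2


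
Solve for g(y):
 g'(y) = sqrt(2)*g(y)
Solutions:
 g(y) = C1*exp(sqrt(2)*y)


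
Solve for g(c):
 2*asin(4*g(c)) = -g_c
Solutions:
 Integral(1/asin(4*_y), (_y, g(c))) = C1 - 2*c


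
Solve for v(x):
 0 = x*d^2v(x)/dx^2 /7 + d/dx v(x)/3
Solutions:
 v(x) = C1 + C2/x^(4/3)


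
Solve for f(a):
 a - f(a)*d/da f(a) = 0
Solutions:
 f(a) = -sqrt(C1 + a^2)
 f(a) = sqrt(C1 + a^2)


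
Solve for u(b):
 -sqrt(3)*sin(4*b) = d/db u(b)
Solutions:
 u(b) = C1 + sqrt(3)*cos(4*b)/4


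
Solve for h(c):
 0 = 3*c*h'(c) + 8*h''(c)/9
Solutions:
 h(c) = C1 + C2*erf(3*sqrt(3)*c/4)


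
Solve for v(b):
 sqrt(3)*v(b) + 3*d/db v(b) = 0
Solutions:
 v(b) = C1*exp(-sqrt(3)*b/3)


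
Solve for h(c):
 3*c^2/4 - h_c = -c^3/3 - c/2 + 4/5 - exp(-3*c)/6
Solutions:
 h(c) = C1 + c^4/12 + c^3/4 + c^2/4 - 4*c/5 - exp(-3*c)/18


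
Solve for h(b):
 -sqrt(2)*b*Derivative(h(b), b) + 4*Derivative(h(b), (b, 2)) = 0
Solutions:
 h(b) = C1 + C2*erfi(2^(3/4)*b/4)


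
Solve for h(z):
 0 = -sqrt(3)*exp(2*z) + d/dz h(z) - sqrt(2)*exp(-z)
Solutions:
 h(z) = C1 + sqrt(3)*exp(2*z)/2 - sqrt(2)*exp(-z)


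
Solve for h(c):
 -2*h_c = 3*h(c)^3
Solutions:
 h(c) = -sqrt(-1/(C1 - 3*c))
 h(c) = sqrt(-1/(C1 - 3*c))


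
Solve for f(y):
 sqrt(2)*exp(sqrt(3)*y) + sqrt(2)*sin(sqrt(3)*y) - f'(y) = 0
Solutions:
 f(y) = C1 + sqrt(6)*exp(sqrt(3)*y)/3 - sqrt(6)*cos(sqrt(3)*y)/3


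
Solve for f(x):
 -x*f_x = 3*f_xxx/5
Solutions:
 f(x) = C1 + Integral(C2*airyai(-3^(2/3)*5^(1/3)*x/3) + C3*airybi(-3^(2/3)*5^(1/3)*x/3), x)


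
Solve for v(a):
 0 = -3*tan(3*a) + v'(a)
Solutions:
 v(a) = C1 - log(cos(3*a))


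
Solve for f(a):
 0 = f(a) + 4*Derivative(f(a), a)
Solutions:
 f(a) = C1*exp(-a/4)


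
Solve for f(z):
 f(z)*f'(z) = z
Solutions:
 f(z) = -sqrt(C1 + z^2)
 f(z) = sqrt(C1 + z^2)


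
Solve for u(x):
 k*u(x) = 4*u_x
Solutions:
 u(x) = C1*exp(k*x/4)


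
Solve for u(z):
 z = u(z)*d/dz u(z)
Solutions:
 u(z) = -sqrt(C1 + z^2)
 u(z) = sqrt(C1 + z^2)


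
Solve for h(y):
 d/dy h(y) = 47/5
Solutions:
 h(y) = C1 + 47*y/5


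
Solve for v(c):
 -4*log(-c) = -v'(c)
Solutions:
 v(c) = C1 + 4*c*log(-c) - 4*c


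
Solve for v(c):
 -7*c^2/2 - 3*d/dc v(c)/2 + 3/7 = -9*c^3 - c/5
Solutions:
 v(c) = C1 + 3*c^4/2 - 7*c^3/9 + c^2/15 + 2*c/7


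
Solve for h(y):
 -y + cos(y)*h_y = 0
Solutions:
 h(y) = C1 + Integral(y/cos(y), y)


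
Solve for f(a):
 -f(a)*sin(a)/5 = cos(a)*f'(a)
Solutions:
 f(a) = C1*cos(a)^(1/5)


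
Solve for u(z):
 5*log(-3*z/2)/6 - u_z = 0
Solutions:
 u(z) = C1 + 5*z*log(-z)/6 + 5*z*(-1 - log(2) + log(3))/6


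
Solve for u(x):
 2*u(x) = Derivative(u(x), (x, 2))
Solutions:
 u(x) = C1*exp(-sqrt(2)*x) + C2*exp(sqrt(2)*x)


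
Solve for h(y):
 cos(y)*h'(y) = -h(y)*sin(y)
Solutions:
 h(y) = C1*cos(y)


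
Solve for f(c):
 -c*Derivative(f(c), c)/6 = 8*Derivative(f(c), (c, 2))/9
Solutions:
 f(c) = C1 + C2*erf(sqrt(6)*c/8)


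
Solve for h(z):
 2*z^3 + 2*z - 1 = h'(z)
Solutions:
 h(z) = C1 + z^4/2 + z^2 - z


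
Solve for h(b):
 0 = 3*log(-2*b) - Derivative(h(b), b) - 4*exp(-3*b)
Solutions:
 h(b) = C1 + 3*b*log(-b) + 3*b*(-1 + log(2)) + 4*exp(-3*b)/3


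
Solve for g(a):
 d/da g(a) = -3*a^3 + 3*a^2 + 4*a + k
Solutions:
 g(a) = C1 - 3*a^4/4 + a^3 + 2*a^2 + a*k


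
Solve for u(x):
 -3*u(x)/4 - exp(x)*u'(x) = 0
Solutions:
 u(x) = C1*exp(3*exp(-x)/4)


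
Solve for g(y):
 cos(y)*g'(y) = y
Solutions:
 g(y) = C1 + Integral(y/cos(y), y)


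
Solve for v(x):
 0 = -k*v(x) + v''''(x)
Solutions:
 v(x) = C1*exp(-k^(1/4)*x) + C2*exp(k^(1/4)*x) + C3*exp(-I*k^(1/4)*x) + C4*exp(I*k^(1/4)*x)


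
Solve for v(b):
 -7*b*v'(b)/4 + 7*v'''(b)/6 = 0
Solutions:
 v(b) = C1 + Integral(C2*airyai(2^(2/3)*3^(1/3)*b/2) + C3*airybi(2^(2/3)*3^(1/3)*b/2), b)


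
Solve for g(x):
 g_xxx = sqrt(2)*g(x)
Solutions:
 g(x) = C3*exp(2^(1/6)*x) + (C1*sin(2^(1/6)*sqrt(3)*x/2) + C2*cos(2^(1/6)*sqrt(3)*x/2))*exp(-2^(1/6)*x/2)


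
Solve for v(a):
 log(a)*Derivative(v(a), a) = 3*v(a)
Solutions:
 v(a) = C1*exp(3*li(a))


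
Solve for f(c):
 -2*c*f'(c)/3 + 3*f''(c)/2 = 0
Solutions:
 f(c) = C1 + C2*erfi(sqrt(2)*c/3)


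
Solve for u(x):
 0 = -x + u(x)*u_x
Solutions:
 u(x) = -sqrt(C1 + x^2)
 u(x) = sqrt(C1 + x^2)


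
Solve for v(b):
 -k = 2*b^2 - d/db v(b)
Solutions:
 v(b) = C1 + 2*b^3/3 + b*k


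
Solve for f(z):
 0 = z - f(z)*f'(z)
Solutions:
 f(z) = -sqrt(C1 + z^2)
 f(z) = sqrt(C1 + z^2)


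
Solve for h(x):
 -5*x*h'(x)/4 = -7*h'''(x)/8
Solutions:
 h(x) = C1 + Integral(C2*airyai(10^(1/3)*7^(2/3)*x/7) + C3*airybi(10^(1/3)*7^(2/3)*x/7), x)


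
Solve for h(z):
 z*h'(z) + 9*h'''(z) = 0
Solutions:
 h(z) = C1 + Integral(C2*airyai(-3^(1/3)*z/3) + C3*airybi(-3^(1/3)*z/3), z)


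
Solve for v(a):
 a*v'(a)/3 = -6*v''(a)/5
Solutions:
 v(a) = C1 + C2*erf(sqrt(5)*a/6)


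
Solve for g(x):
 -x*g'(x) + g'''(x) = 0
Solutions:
 g(x) = C1 + Integral(C2*airyai(x) + C3*airybi(x), x)


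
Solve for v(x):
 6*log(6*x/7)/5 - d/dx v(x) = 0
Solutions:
 v(x) = C1 + 6*x*log(x)/5 - 6*x*log(7)/5 - 6*x/5 + 6*x*log(6)/5


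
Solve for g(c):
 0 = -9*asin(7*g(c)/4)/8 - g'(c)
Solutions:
 Integral(1/asin(7*_y/4), (_y, g(c))) = C1 - 9*c/8


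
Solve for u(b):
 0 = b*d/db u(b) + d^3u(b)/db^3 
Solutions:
 u(b) = C1 + Integral(C2*airyai(-b) + C3*airybi(-b), b)


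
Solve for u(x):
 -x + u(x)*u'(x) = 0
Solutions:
 u(x) = -sqrt(C1 + x^2)
 u(x) = sqrt(C1 + x^2)


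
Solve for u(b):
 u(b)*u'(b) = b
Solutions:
 u(b) = -sqrt(C1 + b^2)
 u(b) = sqrt(C1 + b^2)


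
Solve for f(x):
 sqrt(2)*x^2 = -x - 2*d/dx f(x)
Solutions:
 f(x) = C1 - sqrt(2)*x^3/6 - x^2/4


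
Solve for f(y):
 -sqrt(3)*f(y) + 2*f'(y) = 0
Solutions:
 f(y) = C1*exp(sqrt(3)*y/2)


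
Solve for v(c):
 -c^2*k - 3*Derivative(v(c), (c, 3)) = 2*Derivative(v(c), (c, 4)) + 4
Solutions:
 v(c) = C1 + C2*c + C3*c^2 + C4*exp(-3*c/2) - c^5*k/180 + c^4*k/54 + 2*c^3*(-2*k - 9)/81


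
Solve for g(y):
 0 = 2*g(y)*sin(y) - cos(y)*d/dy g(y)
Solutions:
 g(y) = C1/cos(y)^2


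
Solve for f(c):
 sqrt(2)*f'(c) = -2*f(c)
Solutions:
 f(c) = C1*exp(-sqrt(2)*c)


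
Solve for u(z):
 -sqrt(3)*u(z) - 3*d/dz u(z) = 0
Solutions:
 u(z) = C1*exp(-sqrt(3)*z/3)


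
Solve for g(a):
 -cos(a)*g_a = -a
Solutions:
 g(a) = C1 + Integral(a/cos(a), a)


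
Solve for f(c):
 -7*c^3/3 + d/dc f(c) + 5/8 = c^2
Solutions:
 f(c) = C1 + 7*c^4/12 + c^3/3 - 5*c/8


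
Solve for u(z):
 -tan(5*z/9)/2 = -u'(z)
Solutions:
 u(z) = C1 - 9*log(cos(5*z/9))/10


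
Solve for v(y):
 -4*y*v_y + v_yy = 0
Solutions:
 v(y) = C1 + C2*erfi(sqrt(2)*y)


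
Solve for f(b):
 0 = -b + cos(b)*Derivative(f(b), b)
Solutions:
 f(b) = C1 + Integral(b/cos(b), b)


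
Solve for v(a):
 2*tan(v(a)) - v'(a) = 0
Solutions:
 v(a) = pi - asin(C1*exp(2*a))
 v(a) = asin(C1*exp(2*a))


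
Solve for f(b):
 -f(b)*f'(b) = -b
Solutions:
 f(b) = -sqrt(C1 + b^2)
 f(b) = sqrt(C1 + b^2)


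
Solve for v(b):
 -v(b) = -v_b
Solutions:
 v(b) = C1*exp(b)


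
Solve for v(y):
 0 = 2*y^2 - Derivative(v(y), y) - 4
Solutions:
 v(y) = C1 + 2*y^3/3 - 4*y


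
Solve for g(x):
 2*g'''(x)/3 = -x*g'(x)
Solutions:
 g(x) = C1 + Integral(C2*airyai(-2^(2/3)*3^(1/3)*x/2) + C3*airybi(-2^(2/3)*3^(1/3)*x/2), x)


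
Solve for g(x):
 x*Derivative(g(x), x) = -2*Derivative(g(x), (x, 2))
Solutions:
 g(x) = C1 + C2*erf(x/2)


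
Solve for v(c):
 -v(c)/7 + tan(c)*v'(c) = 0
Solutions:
 v(c) = C1*sin(c)^(1/7)


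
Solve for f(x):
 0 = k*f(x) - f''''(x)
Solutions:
 f(x) = C1*exp(-k^(1/4)*x) + C2*exp(k^(1/4)*x) + C3*exp(-I*k^(1/4)*x) + C4*exp(I*k^(1/4)*x)


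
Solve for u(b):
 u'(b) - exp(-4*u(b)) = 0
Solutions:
 u(b) = log(-I*(C1 + 4*b)^(1/4))
 u(b) = log(I*(C1 + 4*b)^(1/4))
 u(b) = log(-(C1 + 4*b)^(1/4))
 u(b) = log(C1 + 4*b)/4


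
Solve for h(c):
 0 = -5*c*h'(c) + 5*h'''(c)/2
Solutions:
 h(c) = C1 + Integral(C2*airyai(2^(1/3)*c) + C3*airybi(2^(1/3)*c), c)


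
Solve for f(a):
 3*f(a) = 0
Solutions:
 f(a) = 0


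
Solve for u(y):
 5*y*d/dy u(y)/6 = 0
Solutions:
 u(y) = C1


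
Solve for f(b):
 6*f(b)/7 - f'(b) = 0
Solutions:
 f(b) = C1*exp(6*b/7)


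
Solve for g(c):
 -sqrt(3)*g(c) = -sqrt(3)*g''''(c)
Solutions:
 g(c) = C1*exp(-c) + C2*exp(c) + C3*sin(c) + C4*cos(c)


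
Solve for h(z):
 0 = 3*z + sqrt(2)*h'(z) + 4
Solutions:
 h(z) = C1 - 3*sqrt(2)*z^2/4 - 2*sqrt(2)*z


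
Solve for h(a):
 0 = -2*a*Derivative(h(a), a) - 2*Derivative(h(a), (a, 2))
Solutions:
 h(a) = C1 + C2*erf(sqrt(2)*a/2)


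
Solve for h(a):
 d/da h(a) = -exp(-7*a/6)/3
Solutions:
 h(a) = C1 + 2*exp(-7*a/6)/7


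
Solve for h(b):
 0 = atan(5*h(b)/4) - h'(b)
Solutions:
 Integral(1/atan(5*_y/4), (_y, h(b))) = C1 + b


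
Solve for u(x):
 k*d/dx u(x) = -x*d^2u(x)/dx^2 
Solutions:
 u(x) = C1 + x^(1 - re(k))*(C2*sin(log(x)*Abs(im(k))) + C3*cos(log(x)*im(k)))


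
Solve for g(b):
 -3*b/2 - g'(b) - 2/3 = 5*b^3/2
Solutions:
 g(b) = C1 - 5*b^4/8 - 3*b^2/4 - 2*b/3


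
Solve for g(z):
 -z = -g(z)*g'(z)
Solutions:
 g(z) = -sqrt(C1 + z^2)
 g(z) = sqrt(C1 + z^2)


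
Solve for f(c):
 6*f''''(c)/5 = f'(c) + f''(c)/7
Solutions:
 f(c) = C1 + C2*exp(-70^(1/3)*c*(70^(1/3)/(sqrt(194411) + 441)^(1/3) + (sqrt(194411) + 441)^(1/3))/84)*sin(sqrt(3)*70^(1/3)*c*(-(sqrt(194411) + 441)^(1/3) + 70^(1/3)/(sqrt(194411) + 441)^(1/3))/84) + C3*exp(-70^(1/3)*c*(70^(1/3)/(sqrt(194411) + 441)^(1/3) + (sqrt(194411) + 441)^(1/3))/84)*cos(sqrt(3)*70^(1/3)*c*(-(sqrt(194411) + 441)^(1/3) + 70^(1/3)/(sqrt(194411) + 441)^(1/3))/84) + C4*exp(70^(1/3)*c*(70^(1/3)/(sqrt(194411) + 441)^(1/3) + (sqrt(194411) + 441)^(1/3))/42)


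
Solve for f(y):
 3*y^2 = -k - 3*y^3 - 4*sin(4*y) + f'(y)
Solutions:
 f(y) = C1 + k*y + 3*y^4/4 + y^3 - cos(4*y)


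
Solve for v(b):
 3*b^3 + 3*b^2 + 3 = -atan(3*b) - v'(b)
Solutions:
 v(b) = C1 - 3*b^4/4 - b^3 - b*atan(3*b) - 3*b + log(9*b^2 + 1)/6


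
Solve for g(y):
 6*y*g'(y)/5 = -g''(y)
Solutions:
 g(y) = C1 + C2*erf(sqrt(15)*y/5)


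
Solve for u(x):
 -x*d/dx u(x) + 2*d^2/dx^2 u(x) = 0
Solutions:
 u(x) = C1 + C2*erfi(x/2)


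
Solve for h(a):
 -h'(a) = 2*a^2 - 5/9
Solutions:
 h(a) = C1 - 2*a^3/3 + 5*a/9


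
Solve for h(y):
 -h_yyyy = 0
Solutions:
 h(y) = C1 + C2*y + C3*y^2 + C4*y^3


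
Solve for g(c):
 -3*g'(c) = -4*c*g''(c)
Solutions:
 g(c) = C1 + C2*c^(7/4)


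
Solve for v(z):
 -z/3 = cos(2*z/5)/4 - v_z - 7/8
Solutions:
 v(z) = C1 + z^2/6 - 7*z/8 + 5*sin(2*z/5)/8


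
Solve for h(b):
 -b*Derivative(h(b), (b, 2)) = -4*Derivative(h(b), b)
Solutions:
 h(b) = C1 + C2*b^5


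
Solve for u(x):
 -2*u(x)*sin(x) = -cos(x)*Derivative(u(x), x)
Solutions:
 u(x) = C1/cos(x)^2


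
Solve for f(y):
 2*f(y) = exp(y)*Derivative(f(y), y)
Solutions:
 f(y) = C1*exp(-2*exp(-y))


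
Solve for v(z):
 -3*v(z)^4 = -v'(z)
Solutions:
 v(z) = (-1/(C1 + 9*z))^(1/3)
 v(z) = (-1/(C1 + 3*z))^(1/3)*(-3^(2/3) - 3*3^(1/6)*I)/6
 v(z) = (-1/(C1 + 3*z))^(1/3)*(-3^(2/3) + 3*3^(1/6)*I)/6


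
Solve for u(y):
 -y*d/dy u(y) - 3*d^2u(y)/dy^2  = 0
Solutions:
 u(y) = C1 + C2*erf(sqrt(6)*y/6)


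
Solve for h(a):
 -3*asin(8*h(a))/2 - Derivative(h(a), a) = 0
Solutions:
 Integral(1/asin(8*_y), (_y, h(a))) = C1 - 3*a/2


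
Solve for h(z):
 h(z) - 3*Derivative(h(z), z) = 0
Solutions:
 h(z) = C1*exp(z/3)


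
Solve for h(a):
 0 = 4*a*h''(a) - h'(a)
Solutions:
 h(a) = C1 + C2*a^(5/4)


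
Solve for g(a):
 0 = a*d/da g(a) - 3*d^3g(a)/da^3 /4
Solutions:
 g(a) = C1 + Integral(C2*airyai(6^(2/3)*a/3) + C3*airybi(6^(2/3)*a/3), a)


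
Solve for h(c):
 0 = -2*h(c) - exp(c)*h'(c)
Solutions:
 h(c) = C1*exp(2*exp(-c))


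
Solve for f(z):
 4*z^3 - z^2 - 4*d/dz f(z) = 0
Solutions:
 f(z) = C1 + z^4/4 - z^3/12


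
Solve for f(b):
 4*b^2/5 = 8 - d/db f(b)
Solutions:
 f(b) = C1 - 4*b^3/15 + 8*b


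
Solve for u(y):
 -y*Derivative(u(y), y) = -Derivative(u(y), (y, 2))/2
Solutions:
 u(y) = C1 + C2*erfi(y)


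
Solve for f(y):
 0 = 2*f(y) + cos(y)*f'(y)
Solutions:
 f(y) = C1*(sin(y) - 1)/(sin(y) + 1)


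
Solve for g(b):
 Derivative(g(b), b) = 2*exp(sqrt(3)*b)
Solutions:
 g(b) = C1 + 2*sqrt(3)*exp(sqrt(3)*b)/3


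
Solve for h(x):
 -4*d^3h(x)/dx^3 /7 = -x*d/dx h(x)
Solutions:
 h(x) = C1 + Integral(C2*airyai(14^(1/3)*x/2) + C3*airybi(14^(1/3)*x/2), x)


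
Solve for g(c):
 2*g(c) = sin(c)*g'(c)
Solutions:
 g(c) = C1*(cos(c) - 1)/(cos(c) + 1)


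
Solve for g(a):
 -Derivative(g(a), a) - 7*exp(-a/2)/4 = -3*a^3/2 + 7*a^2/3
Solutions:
 g(a) = C1 + 3*a^4/8 - 7*a^3/9 + 7*exp(-a/2)/2


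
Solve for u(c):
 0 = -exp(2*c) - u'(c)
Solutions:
 u(c) = C1 - exp(2*c)/2


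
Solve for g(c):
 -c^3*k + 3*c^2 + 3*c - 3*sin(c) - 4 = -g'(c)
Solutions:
 g(c) = C1 + c^4*k/4 - c^3 - 3*c^2/2 + 4*c - 3*cos(c)


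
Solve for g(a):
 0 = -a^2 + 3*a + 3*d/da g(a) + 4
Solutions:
 g(a) = C1 + a^3/9 - a^2/2 - 4*a/3


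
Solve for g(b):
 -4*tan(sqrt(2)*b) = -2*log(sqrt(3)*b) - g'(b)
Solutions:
 g(b) = C1 - 2*b*log(b) - b*log(3) + 2*b - 2*sqrt(2)*log(cos(sqrt(2)*b))


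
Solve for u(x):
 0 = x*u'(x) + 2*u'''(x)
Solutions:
 u(x) = C1 + Integral(C2*airyai(-2^(2/3)*x/2) + C3*airybi(-2^(2/3)*x/2), x)


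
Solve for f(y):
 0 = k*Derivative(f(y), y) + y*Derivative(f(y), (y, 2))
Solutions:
 f(y) = C1 + y^(1 - re(k))*(C2*sin(log(y)*Abs(im(k))) + C3*cos(log(y)*im(k)))


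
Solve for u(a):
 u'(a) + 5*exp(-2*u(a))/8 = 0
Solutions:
 u(a) = log(C1 - 5*a)/2 - log(2)
 u(a) = log(-sqrt(C1 - 5*a)) - log(2)


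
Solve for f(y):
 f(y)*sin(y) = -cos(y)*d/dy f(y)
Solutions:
 f(y) = C1*cos(y)


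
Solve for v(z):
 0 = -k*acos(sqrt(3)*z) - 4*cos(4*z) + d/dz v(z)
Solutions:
 v(z) = C1 + k*(z*acos(sqrt(3)*z) - sqrt(3)*sqrt(1 - 3*z^2)/3) + sin(4*z)


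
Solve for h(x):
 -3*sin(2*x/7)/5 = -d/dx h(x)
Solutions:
 h(x) = C1 - 21*cos(2*x/7)/10


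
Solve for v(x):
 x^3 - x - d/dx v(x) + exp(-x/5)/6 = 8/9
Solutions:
 v(x) = C1 + x^4/4 - x^2/2 - 8*x/9 - 5*exp(-x/5)/6


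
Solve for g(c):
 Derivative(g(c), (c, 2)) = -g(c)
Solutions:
 g(c) = C1*sin(c) + C2*cos(c)


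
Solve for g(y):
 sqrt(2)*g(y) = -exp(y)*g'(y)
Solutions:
 g(y) = C1*exp(sqrt(2)*exp(-y))


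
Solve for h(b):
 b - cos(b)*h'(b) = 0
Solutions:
 h(b) = C1 + Integral(b/cos(b), b)


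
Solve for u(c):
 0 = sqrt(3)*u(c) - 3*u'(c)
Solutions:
 u(c) = C1*exp(sqrt(3)*c/3)


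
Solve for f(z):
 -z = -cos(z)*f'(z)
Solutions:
 f(z) = C1 + Integral(z/cos(z), z)


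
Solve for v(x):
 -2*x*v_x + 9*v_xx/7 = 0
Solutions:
 v(x) = C1 + C2*erfi(sqrt(7)*x/3)


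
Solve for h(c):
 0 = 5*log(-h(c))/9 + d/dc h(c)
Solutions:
 -li(-h(c)) = C1 - 5*c/9


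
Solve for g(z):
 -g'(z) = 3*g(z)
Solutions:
 g(z) = C1*exp(-3*z)


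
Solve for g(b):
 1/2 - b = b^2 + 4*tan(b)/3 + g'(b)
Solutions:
 g(b) = C1 - b^3/3 - b^2/2 + b/2 + 4*log(cos(b))/3


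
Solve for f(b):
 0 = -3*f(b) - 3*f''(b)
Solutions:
 f(b) = C1*sin(b) + C2*cos(b)


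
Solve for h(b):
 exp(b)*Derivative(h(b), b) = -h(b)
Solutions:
 h(b) = C1*exp(exp(-b))


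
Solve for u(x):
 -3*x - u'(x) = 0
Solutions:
 u(x) = C1 - 3*x^2/2


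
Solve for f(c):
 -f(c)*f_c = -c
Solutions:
 f(c) = -sqrt(C1 + c^2)
 f(c) = sqrt(C1 + c^2)


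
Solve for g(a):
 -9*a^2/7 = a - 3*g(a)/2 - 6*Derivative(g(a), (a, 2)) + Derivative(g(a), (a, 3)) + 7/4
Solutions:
 g(a) = C1*exp(a*(-2^(1/3)*(sqrt(201) + 35)^(1/3)/4 - 2*2^(2/3)/(sqrt(201) + 35)^(1/3) + 2))*sin(2^(1/3)*sqrt(3)*a*(-(sqrt(201) + 35)^(1/3)/4 + 2*2^(1/3)/(sqrt(201) + 35)^(1/3))) + C2*exp(a*(-2^(1/3)*(sqrt(201) + 35)^(1/3)/4 - 2*2^(2/3)/(sqrt(201) + 35)^(1/3) + 2))*cos(2^(1/3)*sqrt(3)*a*(-(sqrt(201) + 35)^(1/3)/4 + 2*2^(1/3)/(sqrt(201) + 35)^(1/3))) + C3*exp(a*(4*2^(2/3)/(sqrt(201) + 35)^(1/3) + 2 + 2^(1/3)*(sqrt(201) + 35)^(1/3)/2)) + 6*a^2/7 + 2*a/3 - 239/42


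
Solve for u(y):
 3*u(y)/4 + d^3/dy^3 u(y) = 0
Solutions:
 u(y) = C3*exp(-6^(1/3)*y/2) + (C1*sin(2^(1/3)*3^(5/6)*y/4) + C2*cos(2^(1/3)*3^(5/6)*y/4))*exp(6^(1/3)*y/4)


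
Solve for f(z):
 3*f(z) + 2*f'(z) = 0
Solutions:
 f(z) = C1*exp(-3*z/2)


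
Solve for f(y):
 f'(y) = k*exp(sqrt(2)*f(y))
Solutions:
 f(y) = sqrt(2)*(2*log(-1/(C1 + k*y)) - log(2))/4


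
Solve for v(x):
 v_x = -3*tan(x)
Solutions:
 v(x) = C1 + 3*log(cos(x))


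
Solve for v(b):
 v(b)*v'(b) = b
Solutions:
 v(b) = -sqrt(C1 + b^2)
 v(b) = sqrt(C1 + b^2)


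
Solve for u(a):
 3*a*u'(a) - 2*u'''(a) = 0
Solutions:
 u(a) = C1 + Integral(C2*airyai(2^(2/3)*3^(1/3)*a/2) + C3*airybi(2^(2/3)*3^(1/3)*a/2), a)


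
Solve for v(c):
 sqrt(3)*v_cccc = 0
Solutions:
 v(c) = C1 + C2*c + C3*c^2 + C4*c^3


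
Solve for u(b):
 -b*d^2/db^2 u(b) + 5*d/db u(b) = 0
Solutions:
 u(b) = C1 + C2*b^6


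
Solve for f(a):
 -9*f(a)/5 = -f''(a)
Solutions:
 f(a) = C1*exp(-3*sqrt(5)*a/5) + C2*exp(3*sqrt(5)*a/5)


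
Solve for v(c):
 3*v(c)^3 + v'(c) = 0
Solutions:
 v(c) = -sqrt(2)*sqrt(-1/(C1 - 3*c))/2
 v(c) = sqrt(2)*sqrt(-1/(C1 - 3*c))/2


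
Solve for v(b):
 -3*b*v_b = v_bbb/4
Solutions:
 v(b) = C1 + Integral(C2*airyai(-12^(1/3)*b) + C3*airybi(-12^(1/3)*b), b)


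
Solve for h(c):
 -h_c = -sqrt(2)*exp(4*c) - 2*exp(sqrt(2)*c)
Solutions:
 h(c) = C1 + sqrt(2)*exp(4*c)/4 + sqrt(2)*exp(sqrt(2)*c)


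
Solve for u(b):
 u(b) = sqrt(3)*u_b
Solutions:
 u(b) = C1*exp(sqrt(3)*b/3)


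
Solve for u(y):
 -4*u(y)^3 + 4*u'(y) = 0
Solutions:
 u(y) = -sqrt(2)*sqrt(-1/(C1 + y))/2
 u(y) = sqrt(2)*sqrt(-1/(C1 + y))/2


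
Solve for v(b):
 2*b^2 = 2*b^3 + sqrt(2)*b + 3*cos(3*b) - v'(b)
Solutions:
 v(b) = C1 + b^4/2 - 2*b^3/3 + sqrt(2)*b^2/2 + sin(3*b)


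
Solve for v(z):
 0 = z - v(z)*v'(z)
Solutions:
 v(z) = -sqrt(C1 + z^2)
 v(z) = sqrt(C1 + z^2)


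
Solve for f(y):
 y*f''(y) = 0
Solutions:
 f(y) = C1 + C2*y


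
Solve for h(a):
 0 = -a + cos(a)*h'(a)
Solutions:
 h(a) = C1 + Integral(a/cos(a), a)


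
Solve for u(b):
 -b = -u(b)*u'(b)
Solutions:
 u(b) = -sqrt(C1 + b^2)
 u(b) = sqrt(C1 + b^2)


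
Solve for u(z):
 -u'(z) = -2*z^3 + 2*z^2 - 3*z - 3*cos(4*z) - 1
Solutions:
 u(z) = C1 + z^4/2 - 2*z^3/3 + 3*z^2/2 + z + 3*sin(4*z)/4


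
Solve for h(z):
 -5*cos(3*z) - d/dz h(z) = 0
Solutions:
 h(z) = C1 - 5*sin(3*z)/3


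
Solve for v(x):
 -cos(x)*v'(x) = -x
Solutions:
 v(x) = C1 + Integral(x/cos(x), x)


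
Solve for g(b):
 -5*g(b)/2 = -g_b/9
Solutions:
 g(b) = C1*exp(45*b/2)


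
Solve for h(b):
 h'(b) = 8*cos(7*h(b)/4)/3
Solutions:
 -8*b/3 - 2*log(sin(7*h(b)/4) - 1)/7 + 2*log(sin(7*h(b)/4) + 1)/7 = C1


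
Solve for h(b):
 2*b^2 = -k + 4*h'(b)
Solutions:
 h(b) = C1 + b^3/6 + b*k/4


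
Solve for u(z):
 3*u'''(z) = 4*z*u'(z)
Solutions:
 u(z) = C1 + Integral(C2*airyai(6^(2/3)*z/3) + C3*airybi(6^(2/3)*z/3), z)


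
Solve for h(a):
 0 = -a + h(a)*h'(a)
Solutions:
 h(a) = -sqrt(C1 + a^2)
 h(a) = sqrt(C1 + a^2)


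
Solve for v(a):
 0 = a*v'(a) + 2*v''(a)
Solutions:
 v(a) = C1 + C2*erf(a/2)


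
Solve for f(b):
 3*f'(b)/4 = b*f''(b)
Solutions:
 f(b) = C1 + C2*b^(7/4)


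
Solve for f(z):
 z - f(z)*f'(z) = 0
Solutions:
 f(z) = -sqrt(C1 + z^2)
 f(z) = sqrt(C1 + z^2)


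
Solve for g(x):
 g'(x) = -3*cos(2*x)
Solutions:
 g(x) = C1 - 3*sin(2*x)/2


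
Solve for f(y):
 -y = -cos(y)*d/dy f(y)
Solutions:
 f(y) = C1 + Integral(y/cos(y), y)


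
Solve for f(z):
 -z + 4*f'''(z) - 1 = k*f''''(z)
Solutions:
 f(z) = C1 + C2*z + C3*z^2 + C4*exp(4*z/k) + z^4/96 + z^3*(k + 4)/96


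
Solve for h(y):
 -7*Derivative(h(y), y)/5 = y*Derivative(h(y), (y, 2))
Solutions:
 h(y) = C1 + C2/y^(2/5)


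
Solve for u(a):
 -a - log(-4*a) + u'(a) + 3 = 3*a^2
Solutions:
 u(a) = C1 + a^3 + a^2/2 + a*log(-a) + 2*a*(-2 + log(2))


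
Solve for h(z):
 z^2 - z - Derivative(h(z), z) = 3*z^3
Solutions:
 h(z) = C1 - 3*z^4/4 + z^3/3 - z^2/2


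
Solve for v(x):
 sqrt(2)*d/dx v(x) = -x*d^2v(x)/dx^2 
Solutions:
 v(x) = C1 + C2*x^(1 - sqrt(2))


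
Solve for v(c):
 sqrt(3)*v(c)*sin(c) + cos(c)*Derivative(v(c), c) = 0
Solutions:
 v(c) = C1*cos(c)^(sqrt(3))


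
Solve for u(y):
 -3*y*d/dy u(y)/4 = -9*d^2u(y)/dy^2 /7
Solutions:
 u(y) = C1 + C2*erfi(sqrt(42)*y/12)


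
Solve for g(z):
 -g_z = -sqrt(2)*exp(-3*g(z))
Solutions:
 g(z) = log(C1 + 3*sqrt(2)*z)/3
 g(z) = log((-3^(1/3) - 3^(5/6)*I)*(C1 + sqrt(2)*z)^(1/3)/2)
 g(z) = log((-3^(1/3) + 3^(5/6)*I)*(C1 + sqrt(2)*z)^(1/3)/2)


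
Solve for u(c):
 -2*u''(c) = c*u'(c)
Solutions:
 u(c) = C1 + C2*erf(c/2)


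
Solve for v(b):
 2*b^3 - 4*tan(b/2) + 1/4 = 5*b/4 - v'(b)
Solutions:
 v(b) = C1 - b^4/2 + 5*b^2/8 - b/4 - 8*log(cos(b/2))


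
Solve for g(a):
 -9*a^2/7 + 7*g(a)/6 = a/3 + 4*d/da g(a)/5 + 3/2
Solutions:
 g(a) = C1*exp(35*a/24) + 54*a^2/49 + 3082*a/1715 + 151143/60025


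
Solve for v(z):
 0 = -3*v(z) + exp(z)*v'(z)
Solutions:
 v(z) = C1*exp(-3*exp(-z))


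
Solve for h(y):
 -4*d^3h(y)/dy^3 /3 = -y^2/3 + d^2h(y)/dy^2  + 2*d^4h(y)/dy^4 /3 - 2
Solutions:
 h(y) = C1 + C2*y + y^4/36 - 4*y^3/27 + 37*y^2/27 + (C3*sin(sqrt(2)*y/2) + C4*cos(sqrt(2)*y/2))*exp(-y)


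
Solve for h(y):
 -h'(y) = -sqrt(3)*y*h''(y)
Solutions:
 h(y) = C1 + C2*y^(sqrt(3)/3 + 1)


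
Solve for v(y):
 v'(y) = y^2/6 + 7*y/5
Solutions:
 v(y) = C1 + y^3/18 + 7*y^2/10


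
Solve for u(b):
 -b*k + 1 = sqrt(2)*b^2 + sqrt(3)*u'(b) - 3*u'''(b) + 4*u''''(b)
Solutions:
 u(b) = C1 + C2*exp(b*((-1 + sqrt(-1 + (-1 + 8*sqrt(3))^2) + 8*sqrt(3))^(-1/3) + 2 + (-1 + sqrt(-1 + (-1 + 8*sqrt(3))^2) + 8*sqrt(3))^(1/3))/8)*sin(sqrt(3)*b*(-(-1 + sqrt(-1 + (-1 + 8*sqrt(3))^2) + 8*sqrt(3))^(1/3) + (-1 + sqrt(-1 + (-1 + 8*sqrt(3))^2) + 8*sqrt(3))^(-1/3))/8) + C3*exp(b*((-1 + sqrt(-1 + (-1 + 8*sqrt(3))^2) + 8*sqrt(3))^(-1/3) + 2 + (-1 + sqrt(-1 + (-1 + 8*sqrt(3))^2) + 8*sqrt(3))^(1/3))/8)*cos(sqrt(3)*b*(-(-1 + sqrt(-1 + (-1 + 8*sqrt(3))^2) + 8*sqrt(3))^(1/3) + (-1 + sqrt(-1 + (-1 + 8*sqrt(3))^2) + 8*sqrt(3))^(-1/3))/8) + C4*exp(b*(-(-1 + sqrt(-1 + (-1 + 8*sqrt(3))^2) + 8*sqrt(3))^(1/3) - 1/(-1 + sqrt(-1 + (-1 + 8*sqrt(3))^2) + 8*sqrt(3))^(1/3) + 1)/4) - sqrt(6)*b^3/9 - sqrt(3)*b^2*k/6 - 2*sqrt(2)*b + sqrt(3)*b/3
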